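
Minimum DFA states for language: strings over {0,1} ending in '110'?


Track the longest suffix of input matching a prefix of '110': 4 classes (prefixes of length 0..3)
Minimal DFA: 4 states


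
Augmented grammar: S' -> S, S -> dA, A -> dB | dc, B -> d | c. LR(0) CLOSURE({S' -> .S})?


Start: S' -> .S
For each item with dot before a nonterminal B, add B -> .γ for every B-production
Closure: [S' -> .S, S -> .dA]


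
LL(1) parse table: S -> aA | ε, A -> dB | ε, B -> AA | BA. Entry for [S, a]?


For [S, a]: 'a' ∈ FIRST(aA)
Entry: S -> aA


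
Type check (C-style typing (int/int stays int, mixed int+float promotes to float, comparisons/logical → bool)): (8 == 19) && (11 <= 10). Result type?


Operand types: bool && bool
Rule: logical operators take bool operands and yield bool
Result type: bool


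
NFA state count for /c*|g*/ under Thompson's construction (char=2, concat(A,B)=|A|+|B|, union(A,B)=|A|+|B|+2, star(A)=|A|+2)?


Syntax tree has 2 char leaf(s), 1 union(s), 2 star(s)
chars contribute 2×2 = 4; each union adds +2; each star adds +2
Total: 4 + 2 + 4 = 10 states


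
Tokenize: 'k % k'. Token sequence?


Scan left to right, longest-match per lexeme
Tokens: ID(k), OP(%), ID(k)


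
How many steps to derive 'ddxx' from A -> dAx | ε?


Derivation: A => dAx => ddAxx => ddxx
Steps: 3


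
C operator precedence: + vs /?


'/' is multiplicative (level 10); '+' is additive (level 9)
Higher level binds tighter
'/' has higher precedence than '+'


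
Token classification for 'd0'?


Pattern: letter/underscore followed by alphanumerics, not a keyword
Type: IDENTIFIER


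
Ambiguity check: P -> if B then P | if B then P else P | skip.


dangling else: 'if B then if B then skip else skip' parses two ways
Ambiguous


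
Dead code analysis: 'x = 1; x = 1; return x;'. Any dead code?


first assignment to x is overwritten before any read
Dead: 'x = 1'


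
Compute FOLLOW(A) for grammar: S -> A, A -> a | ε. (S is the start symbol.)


$ ∈ FOLLOW(S). For each A -> αBβ: add FIRST(β)\{ε} to FOLLOW(B); if β nullable, add FOLLOW(A).
FOLLOW(A) = {$}


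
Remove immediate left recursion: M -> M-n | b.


Left-recursive alternatives: M-n; non-recursive: b
Introduce M': M -> bM', M' -> -nM' | ε


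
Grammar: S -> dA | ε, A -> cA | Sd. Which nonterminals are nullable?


A nonterminal is nullable iff some alternative derives ε (directly, or every symbol in it is nullable)
Nullable: {S}


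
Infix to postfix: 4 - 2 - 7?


Left to right (same or higher precedence on left)
Postfix: 4 2 - 7 -


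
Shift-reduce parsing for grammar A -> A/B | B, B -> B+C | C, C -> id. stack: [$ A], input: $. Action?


start symbol A on stack, input exhausted
Action: accept


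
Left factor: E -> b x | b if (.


Common prefix: 'b'
Factored: E -> b E', E' -> x | if (


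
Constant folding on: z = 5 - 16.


5 - 16 = -11 at compile time
Optimized: z = -11


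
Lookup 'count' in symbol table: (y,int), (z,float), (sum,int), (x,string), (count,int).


Lookup 'count' → type int


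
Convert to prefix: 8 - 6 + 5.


left-to-right (same/higher precedence on left): tree is (+ (- 8 6) 5)
Prefix: + - 8 6 5


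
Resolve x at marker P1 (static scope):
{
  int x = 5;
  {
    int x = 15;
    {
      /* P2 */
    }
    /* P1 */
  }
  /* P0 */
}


x declared in the same block as P1
x = 15


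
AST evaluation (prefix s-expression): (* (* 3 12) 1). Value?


Evaluate inner: (* 3 12) = 36
Evaluate root: (* 36 1) = 36
Result: 36


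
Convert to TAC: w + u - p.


Break into single-operator statements:
t1 = w + u
t2 = t1 - p


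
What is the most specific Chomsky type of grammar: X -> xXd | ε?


Single nonterminal LHS, but x^n d^n is not regular
Classification: Type 2 (Context-Free)


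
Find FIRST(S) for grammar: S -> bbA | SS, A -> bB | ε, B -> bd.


Per alternative of S: FIRST(bbA) = {b}; FIRST(SS) = {b}
FIRST(S) = {b}


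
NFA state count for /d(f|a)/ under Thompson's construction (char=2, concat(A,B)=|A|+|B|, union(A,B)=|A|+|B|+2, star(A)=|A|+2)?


Syntax tree has 3 char leaf(s), 1 union(s), 0 star(s)
chars contribute 3×2 = 6; each union adds +2; each star adds +2
Total: 6 + 2 + 0 = 8 states


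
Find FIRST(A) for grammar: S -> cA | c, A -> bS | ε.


Per alternative of A: FIRST(bS) = {b}; FIRST(ε) = {ε}
FIRST(A) = {b, ε}


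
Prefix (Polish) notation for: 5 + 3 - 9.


left-to-right (same/higher precedence on left): tree is (- (+ 5 3) 9)
Prefix: - + 5 3 9


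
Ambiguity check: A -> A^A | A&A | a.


'a^a&a' has two parse trees (no precedence encoded between ^ and &)
Ambiguous


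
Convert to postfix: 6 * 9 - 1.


Left to right (same or higher precedence on left)
Postfix: 6 9 * 1 -


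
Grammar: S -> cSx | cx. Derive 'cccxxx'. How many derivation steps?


Derivation: S => cSx => ccSxx => cccxxx
Steps: 3


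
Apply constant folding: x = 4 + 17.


4 + 17 = 21 at compile time
Optimized: x = 21


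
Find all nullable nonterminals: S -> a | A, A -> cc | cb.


A nonterminal is nullable iff some alternative derives ε (directly, or every symbol in it is nullable)
Nullable: {}


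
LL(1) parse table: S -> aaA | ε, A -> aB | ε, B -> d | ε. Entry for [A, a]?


For [A, a]: 'a' ∈ FIRST(aB)
Entry: A -> aB


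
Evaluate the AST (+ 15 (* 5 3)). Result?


Evaluate inner: (* 5 3) = 15
Evaluate root: (+ 15 15) = 30
Result: 30


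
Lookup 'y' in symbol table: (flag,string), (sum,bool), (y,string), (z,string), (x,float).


Lookup 'y' → type string


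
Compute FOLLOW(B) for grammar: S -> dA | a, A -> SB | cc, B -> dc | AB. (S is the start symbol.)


$ ∈ FOLLOW(S). For each A -> αBβ: add FIRST(β)\{ε} to FOLLOW(B); if β nullable, add FOLLOW(A).
FOLLOW(B) = {$, a, c, d}


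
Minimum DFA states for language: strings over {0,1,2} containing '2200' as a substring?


KMP-style automaton: 4 progress states + 1 absorbing accept = 5
Minimal DFA: 5 states


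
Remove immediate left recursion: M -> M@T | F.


Left-recursive alternatives: M@T; non-recursive: F
Introduce M': M -> FM', M' -> @TM' | ε


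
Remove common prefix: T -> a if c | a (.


Common prefix: 'a'
Factored: T -> a T', T' -> if c | (


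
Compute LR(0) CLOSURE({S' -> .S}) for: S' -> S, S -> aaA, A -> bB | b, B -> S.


Start: S' -> .S
For each item with dot before a nonterminal B, add B -> .γ for every B-production
Closure: [S' -> .S, S -> .aaA]


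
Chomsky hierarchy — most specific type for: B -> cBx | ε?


Single nonterminal LHS, but c^n x^n is not regular
Classification: Type 2 (Context-Free)


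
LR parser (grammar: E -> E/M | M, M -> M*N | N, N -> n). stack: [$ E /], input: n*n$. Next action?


no handle ('E/' is not any RHS); shift 'n'
Action: shift


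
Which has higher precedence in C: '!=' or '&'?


'!=' is equality (level 6); '&' is bitwise AND (level 5)
Higher level binds tighter
'!=' has higher precedence than '&'


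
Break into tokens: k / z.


Scan left to right, longest-match per lexeme
Tokens: ID(k), OP(/), ID(z)


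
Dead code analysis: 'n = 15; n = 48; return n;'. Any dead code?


first assignment to n is overwritten before any read
Dead: 'n = 15'


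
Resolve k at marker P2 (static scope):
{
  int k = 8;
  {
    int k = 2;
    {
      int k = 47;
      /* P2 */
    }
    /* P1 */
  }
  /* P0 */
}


k declared in the same block as P2
k = 47


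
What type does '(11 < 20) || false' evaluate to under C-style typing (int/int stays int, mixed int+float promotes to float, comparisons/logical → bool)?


Operand types: bool || bool
Rule: logical operators take bool operands and yield bool
Result type: bool


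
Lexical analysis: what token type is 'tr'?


Pattern: letter/underscore followed by alphanumerics, not a keyword
Type: IDENTIFIER


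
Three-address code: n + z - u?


Break into single-operator statements:
t1 = n + z
t2 = t1 - u


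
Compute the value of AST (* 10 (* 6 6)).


Evaluate inner: (* 6 6) = 36
Evaluate root: (* 10 36) = 360
Result: 360


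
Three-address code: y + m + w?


Break into single-operator statements:
t1 = y + m
t2 = t1 + w


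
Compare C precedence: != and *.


'*' is multiplicative (level 10); '!=' is equality (level 6)
Higher level binds tighter
'*' has higher precedence than '!='


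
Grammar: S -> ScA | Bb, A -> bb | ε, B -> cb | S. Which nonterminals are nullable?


A nonterminal is nullable iff some alternative derives ε (directly, or every symbol in it is nullable)
Nullable: {A}


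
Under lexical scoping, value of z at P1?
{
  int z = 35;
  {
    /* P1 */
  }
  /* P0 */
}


P1's block does not declare z; resolves to the enclosing declaration at depth 0
z = 35


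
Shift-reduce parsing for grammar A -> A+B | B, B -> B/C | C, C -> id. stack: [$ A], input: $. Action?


start symbol A on stack, input exhausted
Action: accept


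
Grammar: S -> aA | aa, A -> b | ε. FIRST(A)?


Per alternative of A: FIRST(b) = {b}; FIRST(ε) = {ε}
FIRST(A) = {b, ε}


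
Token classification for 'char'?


Pattern: reserved word
Type: KEYWORD


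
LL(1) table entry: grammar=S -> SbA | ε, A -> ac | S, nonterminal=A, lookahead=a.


For [A, a]: 'a' ∈ FIRST(ac)
Entry: A -> ac


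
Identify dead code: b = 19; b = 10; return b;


first assignment to b is overwritten before any read
Dead: 'b = 19'


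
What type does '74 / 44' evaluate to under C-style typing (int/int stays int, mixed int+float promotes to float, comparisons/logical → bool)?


Operand types: int / int
Rule: mixed int/float promotes to float; int/int stays int
Result type: int


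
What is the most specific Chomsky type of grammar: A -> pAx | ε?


Single nonterminal LHS, but p^n x^n is not regular
Classification: Type 2 (Context-Free)


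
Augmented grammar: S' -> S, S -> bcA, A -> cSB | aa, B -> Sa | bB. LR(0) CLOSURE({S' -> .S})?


Start: S' -> .S
For each item with dot before a nonterminal B, add B -> .γ for every B-production
Closure: [S' -> .S, S -> .bcA]


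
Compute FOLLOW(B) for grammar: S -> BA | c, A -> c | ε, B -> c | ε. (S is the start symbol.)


$ ∈ FOLLOW(S). For each A -> αBβ: add FIRST(β)\{ε} to FOLLOW(B); if β nullable, add FOLLOW(A).
FOLLOW(B) = {$, c}


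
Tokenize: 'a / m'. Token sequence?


Scan left to right, longest-match per lexeme
Tokens: ID(a), OP(/), ID(m)


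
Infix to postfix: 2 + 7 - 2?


Left to right (same or higher precedence on left)
Postfix: 2 7 + 2 -


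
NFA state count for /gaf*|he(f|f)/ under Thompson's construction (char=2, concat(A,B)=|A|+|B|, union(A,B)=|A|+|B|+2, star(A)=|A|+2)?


Syntax tree has 7 char leaf(s), 2 union(s), 1 star(s)
chars contribute 7×2 = 14; each union adds +2; each star adds +2
Total: 14 + 4 + 2 = 20 states


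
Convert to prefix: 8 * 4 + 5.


left-to-right (same/higher precedence on left): tree is (+ (* 8 4) 5)
Prefix: + * 8 4 5


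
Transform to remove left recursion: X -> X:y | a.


Left-recursive alternatives: X:y; non-recursive: a
Introduce X': X -> aX', X' -> :yX' | ε


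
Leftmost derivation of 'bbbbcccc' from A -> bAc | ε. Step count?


Derivation: A => bAc => bbAcc => bbbAccc => bbbbAcccc => bbbbcccc
Steps: 5


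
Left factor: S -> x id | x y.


Common prefix: 'x'
Factored: S -> x S', S' -> id | y


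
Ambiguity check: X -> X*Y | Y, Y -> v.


precedence layered via separate nonterminal Y: deterministic
Unambiguous


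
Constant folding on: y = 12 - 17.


12 - 17 = -5 at compile time
Optimized: y = -5


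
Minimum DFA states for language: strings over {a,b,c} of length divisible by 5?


Track length mod 5: states 0..4, accept at 0
Minimal DFA: 5 states


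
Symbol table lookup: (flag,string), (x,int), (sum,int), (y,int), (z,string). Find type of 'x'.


Lookup 'x' → type int


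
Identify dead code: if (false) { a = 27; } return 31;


condition is constant false, so the whole block is unreachable
Dead: 'if (false) { a = 27; }'


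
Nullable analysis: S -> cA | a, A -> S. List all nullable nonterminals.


A nonterminal is nullable iff some alternative derives ε (directly, or every symbol in it is nullable)
Nullable: {}


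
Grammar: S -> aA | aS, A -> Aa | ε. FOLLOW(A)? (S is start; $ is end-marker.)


$ ∈ FOLLOW(S). For each A -> αBβ: add FIRST(β)\{ε} to FOLLOW(B); if β nullable, add FOLLOW(A).
FOLLOW(A) = {$, a}


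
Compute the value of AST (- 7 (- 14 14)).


Evaluate inner: (- 14 14) = 0
Evaluate root: (- 7 0) = 7
Result: 7


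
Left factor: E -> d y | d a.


Common prefix: 'd'
Factored: E -> d E', E' -> y | a


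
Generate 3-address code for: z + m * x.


Break into single-operator statements:
t1 = m * x
t2 = z + t1


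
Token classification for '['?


Pattern: delimiter/punctuation
Type: PUNCTUATION


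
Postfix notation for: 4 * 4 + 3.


Left to right (same or higher precedence on left)
Postfix: 4 4 * 3 +


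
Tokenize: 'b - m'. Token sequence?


Scan left to right, longest-match per lexeme
Tokens: ID(b), OP(-), ID(m)


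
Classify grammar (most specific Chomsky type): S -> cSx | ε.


Single nonterminal LHS, but c^n x^n is not regular
Classification: Type 2 (Context-Free)


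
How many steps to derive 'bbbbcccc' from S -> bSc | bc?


Derivation: S => bSc => bbScc => bbbSccc => bbbbcccc
Steps: 4


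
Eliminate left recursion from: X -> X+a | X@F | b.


Left-recursive alternatives: X+a, X@F; non-recursive: b
Introduce X': X -> bX', X' -> +aX' | @FX' | ε


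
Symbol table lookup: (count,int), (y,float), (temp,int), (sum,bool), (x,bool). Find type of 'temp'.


Lookup 'temp' → type int


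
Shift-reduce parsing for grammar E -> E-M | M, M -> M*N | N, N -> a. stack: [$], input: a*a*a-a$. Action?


no handle on stack; shift 'a'
Action: shift


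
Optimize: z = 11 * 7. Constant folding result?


11 * 7 = 77 at compile time
Optimized: z = 77


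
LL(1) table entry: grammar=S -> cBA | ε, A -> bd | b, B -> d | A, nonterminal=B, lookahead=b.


For [B, b]: 'b' ∈ FIRST(A)
Entry: B -> A


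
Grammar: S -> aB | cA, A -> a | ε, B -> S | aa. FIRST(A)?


Per alternative of A: FIRST(a) = {a}; FIRST(ε) = {ε}
FIRST(A) = {a, ε}


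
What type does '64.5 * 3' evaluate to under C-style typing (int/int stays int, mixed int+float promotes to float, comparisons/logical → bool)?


Operand types: float * int
Rule: mixed int/float promotes to float; int/int stays int
Result type: float


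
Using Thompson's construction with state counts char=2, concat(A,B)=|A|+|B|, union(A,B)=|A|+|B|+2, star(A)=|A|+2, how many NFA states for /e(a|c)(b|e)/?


Syntax tree has 5 char leaf(s), 2 union(s), 0 star(s)
chars contribute 5×2 = 10; each union adds +2; each star adds +2
Total: 10 + 4 + 0 = 14 states


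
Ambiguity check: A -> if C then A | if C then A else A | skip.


dangling else: 'if C then if C then skip else skip' parses two ways
Ambiguous


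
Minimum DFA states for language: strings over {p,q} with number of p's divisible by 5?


Track (count of p) mod 5: states 0..4, accept at 0
Minimal DFA: 5 states


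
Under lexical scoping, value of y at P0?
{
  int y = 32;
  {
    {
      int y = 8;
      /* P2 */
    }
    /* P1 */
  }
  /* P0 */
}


y declared in the same block as P0
y = 32


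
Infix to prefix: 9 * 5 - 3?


left-to-right (same/higher precedence on left): tree is (- (* 9 5) 3)
Prefix: - * 9 5 3


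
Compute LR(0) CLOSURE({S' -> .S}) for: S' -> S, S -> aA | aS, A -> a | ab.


Start: S' -> .S
For each item with dot before a nonterminal B, add B -> .γ for every B-production
Closure: [S' -> .S, S -> .aA, S -> .aS]


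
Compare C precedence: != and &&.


'!=' is equality (level 6); '&&' is logical AND (level 2)
Higher level binds tighter
'!=' has higher precedence than '&&'


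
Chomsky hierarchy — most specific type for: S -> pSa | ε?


Single nonterminal LHS, but p^n a^n is not regular
Classification: Type 2 (Context-Free)


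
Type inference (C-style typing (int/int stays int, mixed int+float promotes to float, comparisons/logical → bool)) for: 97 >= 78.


Operand types: int >= int
Rule: comparison yields bool
Result type: bool


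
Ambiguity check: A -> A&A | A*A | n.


'n&n*n' has two parse trees (no precedence encoded between & and *)
Ambiguous


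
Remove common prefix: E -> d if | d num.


Common prefix: 'd'
Factored: E -> d E', E' -> if | num


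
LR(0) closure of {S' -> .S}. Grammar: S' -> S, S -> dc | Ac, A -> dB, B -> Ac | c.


Start: S' -> .S
For each item with dot before a nonterminal B, add B -> .γ for every B-production
Closure: [S' -> .S, S -> .dc, S -> .Ac, A -> .dB]


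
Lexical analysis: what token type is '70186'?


Pattern: digits only
Type: INTEGER_LITERAL


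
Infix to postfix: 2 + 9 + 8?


Left to right (same or higher precedence on left)
Postfix: 2 9 + 8 +


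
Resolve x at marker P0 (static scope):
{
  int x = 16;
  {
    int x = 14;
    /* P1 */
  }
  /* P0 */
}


x declared in the same block as P0
x = 16


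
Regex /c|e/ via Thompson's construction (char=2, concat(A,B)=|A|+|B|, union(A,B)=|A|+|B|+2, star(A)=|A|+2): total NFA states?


Syntax tree has 2 char leaf(s), 1 union(s), 0 star(s)
chars contribute 2×2 = 4; each union adds +2; each star adds +2
Total: 4 + 2 + 0 = 6 states


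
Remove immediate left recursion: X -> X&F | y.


Left-recursive alternatives: X&F; non-recursive: y
Introduce X': X -> yX', X' -> &FX' | ε


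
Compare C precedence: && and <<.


'<<' is shift (level 8); '&&' is logical AND (level 2)
Higher level binds tighter
'<<' has higher precedence than '&&'


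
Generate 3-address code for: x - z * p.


Break into single-operator statements:
t1 = z * p
t2 = x - t1


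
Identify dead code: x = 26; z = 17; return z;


x is assigned but never read
Dead: 'x = 26'


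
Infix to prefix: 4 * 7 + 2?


left-to-right (same/higher precedence on left): tree is (+ (* 4 7) 2)
Prefix: + * 4 7 2


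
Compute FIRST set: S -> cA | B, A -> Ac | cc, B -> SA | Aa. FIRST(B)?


Per alternative of B: FIRST(SA) = {c}; FIRST(Aa) = {c}
FIRST(B) = {c}


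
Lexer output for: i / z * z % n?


Scan left to right, longest-match per lexeme
Tokens: ID(i), OP(/), ID(z), OP(*), ID(z), OP(%), ID(n)


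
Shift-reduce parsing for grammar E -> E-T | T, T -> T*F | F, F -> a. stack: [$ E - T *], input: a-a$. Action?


no handle; shift 'a'
Action: shift


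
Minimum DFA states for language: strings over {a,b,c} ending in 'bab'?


Track the longest suffix of input matching a prefix of 'bab': 4 classes (prefixes of length 0..3)
Minimal DFA: 4 states


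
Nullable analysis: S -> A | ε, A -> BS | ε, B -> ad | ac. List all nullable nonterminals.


A nonterminal is nullable iff some alternative derives ε (directly, or every symbol in it is nullable)
Nullable: {A, S}


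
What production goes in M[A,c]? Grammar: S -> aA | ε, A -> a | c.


For [A, c]: 'c' ∈ FIRST(c)
Entry: A -> c


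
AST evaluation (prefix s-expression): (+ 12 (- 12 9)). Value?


Evaluate inner: (- 12 9) = 3
Evaluate root: (+ 12 3) = 15
Result: 15


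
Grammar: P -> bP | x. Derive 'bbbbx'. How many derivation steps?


Derivation: P => bP => bbP => bbbP => bbbbP => bbbbx
Steps: 5


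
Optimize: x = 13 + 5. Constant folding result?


13 + 5 = 18 at compile time
Optimized: x = 18


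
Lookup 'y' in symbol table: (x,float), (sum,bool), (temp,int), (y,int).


Lookup 'y' → type int


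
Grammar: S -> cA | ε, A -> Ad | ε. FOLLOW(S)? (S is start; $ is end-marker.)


$ ∈ FOLLOW(S). For each A -> αBβ: add FIRST(β)\{ε} to FOLLOW(B); if β nullable, add FOLLOW(A).
FOLLOW(S) = {$}


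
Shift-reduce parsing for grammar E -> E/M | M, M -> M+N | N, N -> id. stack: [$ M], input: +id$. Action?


shift '+' to continue M -> M+N
Action: shift


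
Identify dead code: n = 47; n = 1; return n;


first assignment to n is overwritten before any read
Dead: 'n = 47'


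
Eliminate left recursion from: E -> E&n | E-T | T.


Left-recursive alternatives: E&n, E-T; non-recursive: T
Introduce E': E -> TE', E' -> &nE' | -TE' | ε


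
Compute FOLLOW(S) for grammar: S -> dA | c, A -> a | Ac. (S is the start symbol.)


$ ∈ FOLLOW(S). For each A -> αBβ: add FIRST(β)\{ε} to FOLLOW(B); if β nullable, add FOLLOW(A).
FOLLOW(S) = {$}


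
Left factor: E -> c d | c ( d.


Common prefix: 'c'
Factored: E -> c E', E' -> d | ( d


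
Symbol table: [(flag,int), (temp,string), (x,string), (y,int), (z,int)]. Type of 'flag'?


Lookup 'flag' → type int


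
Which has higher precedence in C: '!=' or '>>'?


'>>' is shift (level 8); '!=' is equality (level 6)
Higher level binds tighter
'>>' has higher precedence than '!='


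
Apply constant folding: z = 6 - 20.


6 - 20 = -14 at compile time
Optimized: z = -14


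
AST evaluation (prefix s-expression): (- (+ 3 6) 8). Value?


Evaluate inner: (+ 3 6) = 9
Evaluate root: (- 9 8) = 1
Result: 1


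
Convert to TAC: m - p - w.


Break into single-operator statements:
t1 = m - p
t2 = t1 - w


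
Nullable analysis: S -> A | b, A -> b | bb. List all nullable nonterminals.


A nonterminal is nullable iff some alternative derives ε (directly, or every symbol in it is nullable)
Nullable: {}


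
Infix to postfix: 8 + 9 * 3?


* has higher precedence, evaluate 9*3 first
Postfix: 8 9 3 * +


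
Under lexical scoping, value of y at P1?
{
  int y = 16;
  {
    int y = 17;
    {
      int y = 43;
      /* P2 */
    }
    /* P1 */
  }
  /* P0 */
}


y declared in the same block as P1
y = 17


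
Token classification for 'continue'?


Pattern: reserved word
Type: KEYWORD


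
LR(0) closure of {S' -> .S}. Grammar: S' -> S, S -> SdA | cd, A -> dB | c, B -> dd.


Start: S' -> .S
For each item with dot before a nonterminal B, add B -> .γ for every B-production
Closure: [S' -> .S, S -> .SdA, S -> .cd]


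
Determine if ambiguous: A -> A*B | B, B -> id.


precedence layered via separate nonterminal B: deterministic
Unambiguous


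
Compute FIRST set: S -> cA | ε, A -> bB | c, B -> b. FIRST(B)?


Per alternative of B: FIRST(b) = {b}
FIRST(B) = {b}


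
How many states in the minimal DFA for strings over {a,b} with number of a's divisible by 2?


Track (count of a) mod 2: states 0..1, accept at 0
Minimal DFA: 2 states


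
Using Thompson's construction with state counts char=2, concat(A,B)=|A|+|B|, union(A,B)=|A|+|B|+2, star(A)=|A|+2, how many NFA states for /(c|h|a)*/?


Syntax tree has 3 char leaf(s), 2 union(s), 1 star(s)
chars contribute 3×2 = 6; each union adds +2; each star adds +2
Total: 6 + 4 + 2 = 12 states


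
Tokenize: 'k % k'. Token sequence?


Scan left to right, longest-match per lexeme
Tokens: ID(k), OP(%), ID(k)


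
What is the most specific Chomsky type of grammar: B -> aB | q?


Right-linear: every RHS is a terminal or a terminal followed by one nonterminal
Classification: Type 3 (Regular)


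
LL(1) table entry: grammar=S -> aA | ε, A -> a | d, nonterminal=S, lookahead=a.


For [S, a]: 'a' ∈ FIRST(aA)
Entry: S -> aA


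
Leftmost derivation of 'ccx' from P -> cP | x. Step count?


Derivation: P => cP => ccP => ccx
Steps: 3


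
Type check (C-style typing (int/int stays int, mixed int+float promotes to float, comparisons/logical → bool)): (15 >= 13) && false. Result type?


Operand types: bool && bool
Rule: logical operators take bool operands and yield bool
Result type: bool


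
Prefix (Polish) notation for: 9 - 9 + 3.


left-to-right (same/higher precedence on left): tree is (+ (- 9 9) 3)
Prefix: + - 9 9 3


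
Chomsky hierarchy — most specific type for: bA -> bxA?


LHS has context (more than one symbol) and |LHS| ≤ |RHS|
Classification: Type 1 (Context-Sensitive)


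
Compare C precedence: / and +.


'/' is multiplicative (level 10); '+' is additive (level 9)
Higher level binds tighter
'/' has higher precedence than '+'


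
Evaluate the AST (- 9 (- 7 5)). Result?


Evaluate inner: (- 7 5) = 2
Evaluate root: (- 9 2) = 7
Result: 7


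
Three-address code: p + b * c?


Break into single-operator statements:
t1 = b * c
t2 = p + t1


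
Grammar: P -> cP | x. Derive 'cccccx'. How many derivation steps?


Derivation: P => cP => ccP => cccP => ccccP => cccccP => cccccx
Steps: 6


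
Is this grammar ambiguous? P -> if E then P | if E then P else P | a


dangling else: 'if E then if E then a else a' parses two ways
Ambiguous


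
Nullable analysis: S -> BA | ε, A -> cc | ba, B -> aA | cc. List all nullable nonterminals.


A nonterminal is nullable iff some alternative derives ε (directly, or every symbol in it is nullable)
Nullable: {S}


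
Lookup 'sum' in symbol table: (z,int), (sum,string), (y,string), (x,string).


Lookup 'sum' → type string


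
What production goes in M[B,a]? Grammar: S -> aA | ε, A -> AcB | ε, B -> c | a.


For [B, a]: 'a' ∈ FIRST(a)
Entry: B -> a


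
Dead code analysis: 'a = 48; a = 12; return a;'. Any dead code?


first assignment to a is overwritten before any read
Dead: 'a = 48'


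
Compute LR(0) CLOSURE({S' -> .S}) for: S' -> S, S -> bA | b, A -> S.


Start: S' -> .S
For each item with dot before a nonterminal B, add B -> .γ for every B-production
Closure: [S' -> .S, S -> .bA, S -> .b]


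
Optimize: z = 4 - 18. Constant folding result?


4 - 18 = -14 at compile time
Optimized: z = -14


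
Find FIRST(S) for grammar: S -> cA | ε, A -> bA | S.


Per alternative of S: FIRST(cA) = {c}; FIRST(ε) = {ε}
FIRST(S) = {c, ε}


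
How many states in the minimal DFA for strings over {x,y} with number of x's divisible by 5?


Track (count of x) mod 5: states 0..4, accept at 0
Minimal DFA: 5 states


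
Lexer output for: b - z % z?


Scan left to right, longest-match per lexeme
Tokens: ID(b), OP(-), ID(z), OP(%), ID(z)


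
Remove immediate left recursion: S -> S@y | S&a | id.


Left-recursive alternatives: S@y, S&a; non-recursive: id
Introduce S': S -> idS', S' -> @yS' | &aS' | ε


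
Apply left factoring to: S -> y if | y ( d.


Common prefix: 'y'
Factored: S -> y S', S' -> if | ( d


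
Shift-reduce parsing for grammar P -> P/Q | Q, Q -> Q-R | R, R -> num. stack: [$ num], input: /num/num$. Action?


'num' on top is the handle for R -> num
Action: reduce (R -> num)


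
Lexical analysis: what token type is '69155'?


Pattern: digits only
Type: INTEGER_LITERAL


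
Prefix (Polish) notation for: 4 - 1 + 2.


left-to-right (same/higher precedence on left): tree is (+ (- 4 1) 2)
Prefix: + - 4 1 2


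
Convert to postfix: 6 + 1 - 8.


Left to right (same or higher precedence on left)
Postfix: 6 1 + 8 -


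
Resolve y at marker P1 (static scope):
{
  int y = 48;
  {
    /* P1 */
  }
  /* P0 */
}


P1's block does not declare y; resolves to the enclosing declaration at depth 0
y = 48


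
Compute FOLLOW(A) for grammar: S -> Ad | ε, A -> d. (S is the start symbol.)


$ ∈ FOLLOW(S). For each A -> αBβ: add FIRST(β)\{ε} to FOLLOW(B); if β nullable, add FOLLOW(A).
FOLLOW(A) = {d}


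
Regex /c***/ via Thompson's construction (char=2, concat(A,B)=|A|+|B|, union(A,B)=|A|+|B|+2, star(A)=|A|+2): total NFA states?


Syntax tree has 1 char leaf(s), 0 union(s), 3 star(s)
chars contribute 1×2 = 2; each union adds +2; each star adds +2
Total: 2 + 0 + 6 = 8 states


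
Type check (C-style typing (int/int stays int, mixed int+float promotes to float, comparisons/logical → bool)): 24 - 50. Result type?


Operand types: int - int
Rule: mixed int/float promotes to float; int/int stays int
Result type: int


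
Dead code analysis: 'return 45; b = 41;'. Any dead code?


statement follows a return and is unreachable
Dead: 'b = 41'


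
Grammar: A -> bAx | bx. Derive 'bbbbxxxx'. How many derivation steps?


Derivation: A => bAx => bbAxx => bbbAxxx => bbbbxxxx
Steps: 4


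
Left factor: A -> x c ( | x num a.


Common prefix: 'x'
Factored: A -> x A', A' -> c ( | num a


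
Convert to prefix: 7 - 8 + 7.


left-to-right (same/higher precedence on left): tree is (+ (- 7 8) 7)
Prefix: + - 7 8 7


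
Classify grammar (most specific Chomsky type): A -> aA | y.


Right-linear: every RHS is a terminal or a terminal followed by one nonterminal
Classification: Type 3 (Regular)


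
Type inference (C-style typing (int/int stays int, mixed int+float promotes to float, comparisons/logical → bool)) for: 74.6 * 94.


Operand types: float * int
Rule: mixed int/float promotes to float; int/int stays int
Result type: float


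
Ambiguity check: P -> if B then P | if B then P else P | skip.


dangling else: 'if B then if B then skip else skip' parses two ways
Ambiguous


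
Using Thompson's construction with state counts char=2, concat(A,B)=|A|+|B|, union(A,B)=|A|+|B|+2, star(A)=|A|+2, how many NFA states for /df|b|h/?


Syntax tree has 4 char leaf(s), 2 union(s), 0 star(s)
chars contribute 4×2 = 8; each union adds +2; each star adds +2
Total: 8 + 4 + 0 = 12 states


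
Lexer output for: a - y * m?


Scan left to right, longest-match per lexeme
Tokens: ID(a), OP(-), ID(y), OP(*), ID(m)


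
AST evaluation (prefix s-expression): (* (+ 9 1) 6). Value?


Evaluate inner: (+ 9 1) = 10
Evaluate root: (* 10 6) = 60
Result: 60


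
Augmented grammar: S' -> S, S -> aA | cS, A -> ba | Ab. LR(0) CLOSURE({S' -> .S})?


Start: S' -> .S
For each item with dot before a nonterminal B, add B -> .γ for every B-production
Closure: [S' -> .S, S -> .aA, S -> .cS]


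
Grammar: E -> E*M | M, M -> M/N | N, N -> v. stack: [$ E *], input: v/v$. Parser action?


no handle ('E*' is not any RHS); shift 'v'
Action: shift


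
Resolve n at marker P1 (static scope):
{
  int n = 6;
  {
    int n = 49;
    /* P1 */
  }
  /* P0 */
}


n declared in the same block as P1
n = 49


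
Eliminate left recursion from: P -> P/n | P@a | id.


Left-recursive alternatives: P/n, P@a; non-recursive: id
Introduce P': P -> idP', P' -> /nP' | @aP' | ε


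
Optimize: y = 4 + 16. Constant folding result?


4 + 16 = 20 at compile time
Optimized: y = 20


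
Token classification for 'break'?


Pattern: reserved word
Type: KEYWORD


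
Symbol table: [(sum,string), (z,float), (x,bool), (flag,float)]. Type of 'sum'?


Lookup 'sum' → type string


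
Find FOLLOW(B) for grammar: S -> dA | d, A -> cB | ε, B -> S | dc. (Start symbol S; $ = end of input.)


$ ∈ FOLLOW(S). For each A -> αBβ: add FIRST(β)\{ε} to FOLLOW(B); if β nullable, add FOLLOW(A).
FOLLOW(B) = {$}


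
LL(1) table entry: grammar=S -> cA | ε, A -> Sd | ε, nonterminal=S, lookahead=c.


For [S, c]: 'c' ∈ FIRST(cA)
Entry: S -> cA


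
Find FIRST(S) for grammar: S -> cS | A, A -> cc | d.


Per alternative of S: FIRST(cS) = {c}; FIRST(A) = {c, d}
FIRST(S) = {c, d}


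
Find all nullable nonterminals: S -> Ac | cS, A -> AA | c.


A nonterminal is nullable iff some alternative derives ε (directly, or every symbol in it is nullable)
Nullable: {}


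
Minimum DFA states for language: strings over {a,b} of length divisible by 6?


Track length mod 6: states 0..5, accept at 0
Minimal DFA: 6 states


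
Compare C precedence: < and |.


'<' is relational (level 7); '|' is bitwise OR (level 3)
Higher level binds tighter
'<' has higher precedence than '|'


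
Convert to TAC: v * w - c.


Break into single-operator statements:
t1 = v * w
t2 = t1 - c


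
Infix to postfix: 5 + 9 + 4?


Left to right (same or higher precedence on left)
Postfix: 5 9 + 4 +


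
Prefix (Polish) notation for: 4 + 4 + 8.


left-to-right (same/higher precedence on left): tree is (+ (+ 4 4) 8)
Prefix: + + 4 4 8


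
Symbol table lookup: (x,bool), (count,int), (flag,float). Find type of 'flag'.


Lookup 'flag' → type float


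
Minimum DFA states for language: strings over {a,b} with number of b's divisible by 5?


Track (count of b) mod 5: states 0..4, accept at 0
Minimal DFA: 5 states


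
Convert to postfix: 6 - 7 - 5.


Left to right (same or higher precedence on left)
Postfix: 6 7 - 5 -


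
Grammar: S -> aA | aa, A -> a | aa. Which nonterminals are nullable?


A nonterminal is nullable iff some alternative derives ε (directly, or every symbol in it is nullable)
Nullable: {}


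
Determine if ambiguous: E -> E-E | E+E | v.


'v-v+v' has two parse trees (no precedence encoded between - and +)
Ambiguous


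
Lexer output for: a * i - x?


Scan left to right, longest-match per lexeme
Tokens: ID(a), OP(*), ID(i), OP(-), ID(x)


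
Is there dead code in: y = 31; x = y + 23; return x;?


y is read by x's definition; x is returned
No dead code


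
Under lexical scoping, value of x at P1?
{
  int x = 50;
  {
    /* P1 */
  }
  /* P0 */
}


P1's block does not declare x; resolves to the enclosing declaration at depth 0
x = 50


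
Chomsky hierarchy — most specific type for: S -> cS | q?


Right-linear: every RHS is a terminal or a terminal followed by one nonterminal
Classification: Type 3 (Regular)


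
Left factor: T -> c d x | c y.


Common prefix: 'c'
Factored: T -> c T', T' -> d x | y


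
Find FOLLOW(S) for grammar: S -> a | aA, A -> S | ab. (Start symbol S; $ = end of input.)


$ ∈ FOLLOW(S). For each A -> αBβ: add FIRST(β)\{ε} to FOLLOW(B); if β nullable, add FOLLOW(A).
FOLLOW(S) = {$}


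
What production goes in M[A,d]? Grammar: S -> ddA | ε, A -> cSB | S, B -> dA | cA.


For [A, d]: 'd' ∈ FIRST(S)
Entry: A -> S


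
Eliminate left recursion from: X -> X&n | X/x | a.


Left-recursive alternatives: X&n, X/x; non-recursive: a
Introduce X': X -> aX', X' -> &nX' | /xX' | ε


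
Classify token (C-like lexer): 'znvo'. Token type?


Pattern: letter/underscore followed by alphanumerics, not a keyword
Type: IDENTIFIER


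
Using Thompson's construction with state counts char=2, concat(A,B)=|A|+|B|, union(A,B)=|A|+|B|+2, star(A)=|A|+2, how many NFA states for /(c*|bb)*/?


Syntax tree has 3 char leaf(s), 1 union(s), 2 star(s)
chars contribute 3×2 = 6; each union adds +2; each star adds +2
Total: 6 + 2 + 4 = 12 states


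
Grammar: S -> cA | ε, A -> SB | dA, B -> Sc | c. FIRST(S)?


Per alternative of S: FIRST(cA) = {c}; FIRST(ε) = {ε}
FIRST(S) = {c, ε}


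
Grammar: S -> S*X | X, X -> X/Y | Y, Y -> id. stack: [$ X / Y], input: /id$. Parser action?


handle 'X/Y' on top
Action: reduce (X -> X/Y)


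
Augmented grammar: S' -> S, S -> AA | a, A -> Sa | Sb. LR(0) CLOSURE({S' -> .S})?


Start: S' -> .S
For each item with dot before a nonterminal B, add B -> .γ for every B-production
Closure: [S' -> .S, S -> .AA, S -> .a, A -> .Sa, A -> .Sb]


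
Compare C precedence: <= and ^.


'<=' is relational (level 7); '^' is bitwise XOR (level 4)
Higher level binds tighter
'<=' has higher precedence than '^'


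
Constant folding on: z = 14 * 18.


14 * 18 = 252 at compile time
Optimized: z = 252


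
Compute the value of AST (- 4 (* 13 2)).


Evaluate inner: (* 13 2) = 26
Evaluate root: (- 4 26) = -22
Result: -22


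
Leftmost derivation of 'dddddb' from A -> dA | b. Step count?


Derivation: A => dA => ddA => dddA => ddddA => dddddA => dddddb
Steps: 6


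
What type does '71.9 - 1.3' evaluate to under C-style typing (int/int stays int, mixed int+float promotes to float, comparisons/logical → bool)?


Operand types: float - float
Rule: mixed int/float promotes to float; int/int stays int
Result type: float


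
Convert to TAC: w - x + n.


Break into single-operator statements:
t1 = w - x
t2 = t1 + n


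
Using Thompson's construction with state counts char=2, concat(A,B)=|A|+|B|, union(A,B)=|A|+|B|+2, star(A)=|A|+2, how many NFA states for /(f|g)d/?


Syntax tree has 3 char leaf(s), 1 union(s), 0 star(s)
chars contribute 3×2 = 6; each union adds +2; each star adds +2
Total: 6 + 2 + 0 = 8 states


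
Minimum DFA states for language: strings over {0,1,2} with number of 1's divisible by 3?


Track (count of 1) mod 3: states 0..2, accept at 0
Minimal DFA: 3 states


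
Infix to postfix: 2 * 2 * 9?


Left to right (same or higher precedence on left)
Postfix: 2 2 * 9 *


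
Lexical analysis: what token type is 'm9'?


Pattern: letter/underscore followed by alphanumerics, not a keyword
Type: IDENTIFIER


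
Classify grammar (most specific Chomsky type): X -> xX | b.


Right-linear: every RHS is a terminal or a terminal followed by one nonterminal
Classification: Type 3 (Regular)


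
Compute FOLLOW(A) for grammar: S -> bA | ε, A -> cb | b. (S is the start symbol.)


$ ∈ FOLLOW(S). For each A -> αBβ: add FIRST(β)\{ε} to FOLLOW(B); if β nullable, add FOLLOW(A).
FOLLOW(A) = {$}


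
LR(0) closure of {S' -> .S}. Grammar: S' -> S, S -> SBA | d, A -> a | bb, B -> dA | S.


Start: S' -> .S
For each item with dot before a nonterminal B, add B -> .γ for every B-production
Closure: [S' -> .S, S -> .SBA, S -> .d]


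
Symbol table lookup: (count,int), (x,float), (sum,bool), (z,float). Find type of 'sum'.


Lookup 'sum' → type bool


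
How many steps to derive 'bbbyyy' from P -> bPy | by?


Derivation: P => bPy => bbPyy => bbbyyy
Steps: 3


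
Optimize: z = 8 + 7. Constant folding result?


8 + 7 = 15 at compile time
Optimized: z = 15


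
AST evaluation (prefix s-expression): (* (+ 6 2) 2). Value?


Evaluate inner: (+ 6 2) = 8
Evaluate root: (* 8 2) = 16
Result: 16


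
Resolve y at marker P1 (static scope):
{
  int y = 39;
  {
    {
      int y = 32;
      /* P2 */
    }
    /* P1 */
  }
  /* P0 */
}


P1's block does not declare y; resolves to the enclosing declaration at depth 0
y = 39


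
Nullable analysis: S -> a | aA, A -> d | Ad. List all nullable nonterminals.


A nonterminal is nullable iff some alternative derives ε (directly, or every symbol in it is nullable)
Nullable: {}


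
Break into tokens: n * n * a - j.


Scan left to right, longest-match per lexeme
Tokens: ID(n), OP(*), ID(n), OP(*), ID(a), OP(-), ID(j)


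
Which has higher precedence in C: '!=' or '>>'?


'>>' is shift (level 8); '!=' is equality (level 6)
Higher level binds tighter
'>>' has higher precedence than '!='


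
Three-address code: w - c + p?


Break into single-operator statements:
t1 = w - c
t2 = t1 + p


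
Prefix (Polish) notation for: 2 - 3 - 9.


left-to-right (same/higher precedence on left): tree is (- (- 2 3) 9)
Prefix: - - 2 3 9


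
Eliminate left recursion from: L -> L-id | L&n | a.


Left-recursive alternatives: L-id, L&n; non-recursive: a
Introduce L': L -> aL', L' -> -idL' | &nL' | ε


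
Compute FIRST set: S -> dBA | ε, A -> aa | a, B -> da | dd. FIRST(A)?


Per alternative of A: FIRST(aa) = {a}; FIRST(a) = {a}
FIRST(A) = {a}


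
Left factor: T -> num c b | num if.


Common prefix: 'num'
Factored: T -> num T', T' -> c b | if


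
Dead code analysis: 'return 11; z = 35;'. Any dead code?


statement follows a return and is unreachable
Dead: 'z = 35'
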